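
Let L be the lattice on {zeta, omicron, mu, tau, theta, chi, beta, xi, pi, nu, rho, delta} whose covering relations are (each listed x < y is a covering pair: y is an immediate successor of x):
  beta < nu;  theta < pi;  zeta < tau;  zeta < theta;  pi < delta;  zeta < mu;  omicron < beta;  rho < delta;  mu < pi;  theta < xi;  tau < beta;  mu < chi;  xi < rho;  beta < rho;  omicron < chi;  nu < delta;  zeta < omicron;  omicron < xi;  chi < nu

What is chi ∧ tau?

zeta

Common lower bounds of {chi, tau}: zeta.
The greatest among these is zeta.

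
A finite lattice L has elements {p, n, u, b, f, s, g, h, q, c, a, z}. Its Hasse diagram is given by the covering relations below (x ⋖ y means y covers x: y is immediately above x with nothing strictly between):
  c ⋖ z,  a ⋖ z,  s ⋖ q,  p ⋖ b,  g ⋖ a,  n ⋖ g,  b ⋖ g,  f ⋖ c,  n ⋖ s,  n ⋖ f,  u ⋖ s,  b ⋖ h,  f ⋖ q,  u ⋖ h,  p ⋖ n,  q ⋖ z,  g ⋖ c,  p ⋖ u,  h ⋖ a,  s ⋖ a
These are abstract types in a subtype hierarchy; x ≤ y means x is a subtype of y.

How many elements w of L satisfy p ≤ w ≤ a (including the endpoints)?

8

The interval [p, a] = {a, b, g, h, n, p, s, u}, which has 8 elements.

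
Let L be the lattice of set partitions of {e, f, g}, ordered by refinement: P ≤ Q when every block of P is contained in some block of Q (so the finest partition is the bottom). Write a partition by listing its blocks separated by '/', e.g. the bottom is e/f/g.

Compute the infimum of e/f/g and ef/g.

Common lower bounds of {e/f/g, ef/g}: e/f/g.
The greatest among these is e/f/g.

e/f/g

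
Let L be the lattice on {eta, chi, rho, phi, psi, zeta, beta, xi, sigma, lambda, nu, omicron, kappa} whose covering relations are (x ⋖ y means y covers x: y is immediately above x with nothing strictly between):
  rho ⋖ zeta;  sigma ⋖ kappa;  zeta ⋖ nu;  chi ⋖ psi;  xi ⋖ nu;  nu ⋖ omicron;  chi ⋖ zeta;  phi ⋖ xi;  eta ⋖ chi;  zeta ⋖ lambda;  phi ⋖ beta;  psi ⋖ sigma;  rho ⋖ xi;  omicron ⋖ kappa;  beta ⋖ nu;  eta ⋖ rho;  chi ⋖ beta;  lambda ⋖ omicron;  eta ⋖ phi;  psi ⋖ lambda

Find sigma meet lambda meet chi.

Common lower bounds of {sigma, lambda, chi}: chi, eta.
The greatest among these is chi.

chi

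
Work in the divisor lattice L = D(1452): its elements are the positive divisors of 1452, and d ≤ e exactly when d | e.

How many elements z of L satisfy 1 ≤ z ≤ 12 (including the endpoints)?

6

The interval [1, 12] = {1, 12, 2, 3, 4, 6}, which has 6 elements.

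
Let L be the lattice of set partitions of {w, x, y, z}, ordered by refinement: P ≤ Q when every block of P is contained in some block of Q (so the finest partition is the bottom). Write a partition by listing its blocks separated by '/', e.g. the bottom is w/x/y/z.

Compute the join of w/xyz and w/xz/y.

w/xyz

Common upper bounds of {w/xyz, w/xz/y}: w/xyz, wxyz.
The least among these is w/xyz.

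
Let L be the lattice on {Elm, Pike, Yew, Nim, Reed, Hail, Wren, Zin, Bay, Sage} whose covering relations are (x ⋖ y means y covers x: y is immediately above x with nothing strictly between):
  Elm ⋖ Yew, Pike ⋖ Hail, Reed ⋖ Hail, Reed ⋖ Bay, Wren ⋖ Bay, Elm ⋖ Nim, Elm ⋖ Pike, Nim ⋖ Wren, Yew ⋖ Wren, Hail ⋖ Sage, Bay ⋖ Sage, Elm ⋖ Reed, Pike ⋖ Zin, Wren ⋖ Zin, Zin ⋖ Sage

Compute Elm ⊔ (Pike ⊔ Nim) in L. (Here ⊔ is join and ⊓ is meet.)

Pike ∨ Nim = Zin
Elm ∨ Zin = Zin

Zin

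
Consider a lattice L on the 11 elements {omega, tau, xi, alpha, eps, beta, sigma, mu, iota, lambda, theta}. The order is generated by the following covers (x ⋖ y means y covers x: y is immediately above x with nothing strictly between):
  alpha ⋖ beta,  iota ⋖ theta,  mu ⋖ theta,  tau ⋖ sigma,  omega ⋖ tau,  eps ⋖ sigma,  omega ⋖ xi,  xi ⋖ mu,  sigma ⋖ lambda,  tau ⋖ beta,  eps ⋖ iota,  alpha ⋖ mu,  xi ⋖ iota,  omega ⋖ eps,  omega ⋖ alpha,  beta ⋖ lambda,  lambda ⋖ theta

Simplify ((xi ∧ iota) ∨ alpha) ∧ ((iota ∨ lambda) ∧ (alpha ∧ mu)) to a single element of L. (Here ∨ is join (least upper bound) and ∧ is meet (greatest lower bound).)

alpha

xi ∧ iota = xi
xi ∨ alpha = mu
iota ∨ lambda = theta
alpha ∧ mu = alpha
theta ∧ alpha = alpha
mu ∧ alpha = alpha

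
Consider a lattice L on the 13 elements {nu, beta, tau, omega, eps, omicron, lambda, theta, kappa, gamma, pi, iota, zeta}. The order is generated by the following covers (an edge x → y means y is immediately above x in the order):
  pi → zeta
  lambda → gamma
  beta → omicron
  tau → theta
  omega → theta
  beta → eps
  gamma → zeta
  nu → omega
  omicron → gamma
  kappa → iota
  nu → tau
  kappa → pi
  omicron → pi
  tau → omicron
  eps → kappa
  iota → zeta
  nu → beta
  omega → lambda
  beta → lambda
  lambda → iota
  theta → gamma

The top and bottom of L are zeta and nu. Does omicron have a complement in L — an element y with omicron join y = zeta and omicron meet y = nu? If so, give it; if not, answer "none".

none

For every candidate y, either omicron ∨ y ≠ zeta or omicron ∧ y ≠ nu; no complement exists.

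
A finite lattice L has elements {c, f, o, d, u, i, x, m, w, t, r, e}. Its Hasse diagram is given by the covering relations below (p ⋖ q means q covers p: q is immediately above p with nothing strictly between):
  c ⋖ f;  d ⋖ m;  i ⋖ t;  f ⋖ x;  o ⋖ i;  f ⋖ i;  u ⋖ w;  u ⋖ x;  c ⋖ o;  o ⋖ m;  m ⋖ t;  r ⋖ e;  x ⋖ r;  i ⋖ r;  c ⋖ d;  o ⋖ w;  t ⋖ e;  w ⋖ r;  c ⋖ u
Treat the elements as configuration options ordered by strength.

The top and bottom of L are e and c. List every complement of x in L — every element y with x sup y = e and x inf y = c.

d, m

Need y with x ∨ y = e and x ∧ y = c.
Checking each element gives: d, m.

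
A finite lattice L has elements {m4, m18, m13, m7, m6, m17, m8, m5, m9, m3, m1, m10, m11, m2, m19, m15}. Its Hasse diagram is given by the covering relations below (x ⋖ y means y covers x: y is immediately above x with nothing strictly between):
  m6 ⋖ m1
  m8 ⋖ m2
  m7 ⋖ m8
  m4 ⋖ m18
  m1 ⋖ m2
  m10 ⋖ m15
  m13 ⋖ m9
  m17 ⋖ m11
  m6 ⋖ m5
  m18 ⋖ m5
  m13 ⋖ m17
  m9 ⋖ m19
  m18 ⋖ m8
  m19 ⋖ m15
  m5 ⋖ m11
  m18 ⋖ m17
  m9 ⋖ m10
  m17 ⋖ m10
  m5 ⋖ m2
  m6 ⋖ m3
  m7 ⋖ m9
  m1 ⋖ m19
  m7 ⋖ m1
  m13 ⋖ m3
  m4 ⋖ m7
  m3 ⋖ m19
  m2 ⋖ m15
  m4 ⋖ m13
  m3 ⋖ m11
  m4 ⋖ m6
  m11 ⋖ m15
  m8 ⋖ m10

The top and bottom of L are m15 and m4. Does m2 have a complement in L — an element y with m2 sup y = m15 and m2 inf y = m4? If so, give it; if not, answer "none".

Need y with m2 ∨ y = m15 and m2 ∧ y = m4.
Checking each element gives: m13.

m13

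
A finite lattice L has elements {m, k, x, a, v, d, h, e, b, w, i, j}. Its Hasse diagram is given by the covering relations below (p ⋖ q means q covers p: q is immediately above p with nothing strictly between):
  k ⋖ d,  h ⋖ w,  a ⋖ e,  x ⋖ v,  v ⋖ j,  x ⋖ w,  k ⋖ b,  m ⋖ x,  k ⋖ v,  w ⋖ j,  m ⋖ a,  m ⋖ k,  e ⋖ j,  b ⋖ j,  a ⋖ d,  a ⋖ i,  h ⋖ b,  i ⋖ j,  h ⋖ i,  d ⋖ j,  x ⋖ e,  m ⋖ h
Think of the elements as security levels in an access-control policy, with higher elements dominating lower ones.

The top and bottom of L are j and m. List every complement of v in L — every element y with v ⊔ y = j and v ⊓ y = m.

Need y with v ∨ y = j and v ∧ y = m.
Checking each element gives: a, h, i.

a, h, i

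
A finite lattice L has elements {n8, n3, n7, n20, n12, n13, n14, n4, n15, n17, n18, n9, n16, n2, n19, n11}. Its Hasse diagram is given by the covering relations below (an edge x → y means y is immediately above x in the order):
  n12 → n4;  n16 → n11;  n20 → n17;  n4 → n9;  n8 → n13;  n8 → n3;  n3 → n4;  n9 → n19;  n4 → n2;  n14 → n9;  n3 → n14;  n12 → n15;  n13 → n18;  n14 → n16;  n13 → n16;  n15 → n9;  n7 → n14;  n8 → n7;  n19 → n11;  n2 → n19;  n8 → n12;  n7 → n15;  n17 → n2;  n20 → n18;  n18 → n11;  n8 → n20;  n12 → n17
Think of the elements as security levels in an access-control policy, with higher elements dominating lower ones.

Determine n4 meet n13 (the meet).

Common lower bounds of {n4, n13}: n8.
The greatest among these is n8.

n8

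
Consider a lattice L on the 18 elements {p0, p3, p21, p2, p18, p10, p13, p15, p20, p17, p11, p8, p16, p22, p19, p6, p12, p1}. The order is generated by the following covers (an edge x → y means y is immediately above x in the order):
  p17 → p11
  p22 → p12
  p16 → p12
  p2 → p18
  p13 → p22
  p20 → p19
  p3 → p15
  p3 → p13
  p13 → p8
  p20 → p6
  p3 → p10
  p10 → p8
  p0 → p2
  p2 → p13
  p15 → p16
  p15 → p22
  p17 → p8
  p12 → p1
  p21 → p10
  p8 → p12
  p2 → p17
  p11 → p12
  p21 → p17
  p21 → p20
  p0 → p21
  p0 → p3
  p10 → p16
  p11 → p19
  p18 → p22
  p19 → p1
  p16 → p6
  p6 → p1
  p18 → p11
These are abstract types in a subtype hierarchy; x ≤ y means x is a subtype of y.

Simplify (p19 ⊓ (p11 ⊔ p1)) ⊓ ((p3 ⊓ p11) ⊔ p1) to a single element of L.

p19

p11 ∨ p1 = p1
p19 ∧ p1 = p19
p3 ∧ p11 = p0
p0 ∨ p1 = p1
p19 ∧ p1 = p19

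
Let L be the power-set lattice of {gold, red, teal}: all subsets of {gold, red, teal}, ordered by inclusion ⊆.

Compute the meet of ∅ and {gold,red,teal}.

∅

Common lower bounds of {∅, {gold,red,teal}}: ∅.
The greatest among these is ∅.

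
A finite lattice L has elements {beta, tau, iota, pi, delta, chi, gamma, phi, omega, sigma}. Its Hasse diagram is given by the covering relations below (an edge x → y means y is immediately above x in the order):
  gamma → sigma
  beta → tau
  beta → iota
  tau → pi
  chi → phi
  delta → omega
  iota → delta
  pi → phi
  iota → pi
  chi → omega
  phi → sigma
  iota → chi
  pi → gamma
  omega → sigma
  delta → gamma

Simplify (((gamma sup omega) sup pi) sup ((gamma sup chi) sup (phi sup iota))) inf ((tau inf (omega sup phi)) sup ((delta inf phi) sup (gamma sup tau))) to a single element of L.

gamma

gamma ∨ omega = sigma
sigma ∨ pi = sigma
gamma ∨ chi = sigma
phi ∨ iota = phi
sigma ∨ phi = sigma
sigma ∨ sigma = sigma
omega ∨ phi = sigma
tau ∧ sigma = tau
delta ∧ phi = iota
gamma ∨ tau = gamma
iota ∨ gamma = gamma
tau ∨ gamma = gamma
sigma ∧ gamma = gamma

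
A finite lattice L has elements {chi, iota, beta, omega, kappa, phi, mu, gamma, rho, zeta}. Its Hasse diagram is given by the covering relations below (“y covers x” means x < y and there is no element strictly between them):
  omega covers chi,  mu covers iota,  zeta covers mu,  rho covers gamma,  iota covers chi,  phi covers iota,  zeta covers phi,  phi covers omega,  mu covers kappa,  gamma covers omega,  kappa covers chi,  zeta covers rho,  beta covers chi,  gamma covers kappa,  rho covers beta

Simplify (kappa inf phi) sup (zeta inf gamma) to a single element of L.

gamma

kappa ∧ phi = chi
zeta ∧ gamma = gamma
chi ∨ gamma = gamma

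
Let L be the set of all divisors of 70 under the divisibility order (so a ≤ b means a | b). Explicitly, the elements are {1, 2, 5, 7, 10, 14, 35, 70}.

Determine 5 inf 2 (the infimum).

1

In the divisibility order, the meet is the greatest common divisor: gcd(5, 2) = 1.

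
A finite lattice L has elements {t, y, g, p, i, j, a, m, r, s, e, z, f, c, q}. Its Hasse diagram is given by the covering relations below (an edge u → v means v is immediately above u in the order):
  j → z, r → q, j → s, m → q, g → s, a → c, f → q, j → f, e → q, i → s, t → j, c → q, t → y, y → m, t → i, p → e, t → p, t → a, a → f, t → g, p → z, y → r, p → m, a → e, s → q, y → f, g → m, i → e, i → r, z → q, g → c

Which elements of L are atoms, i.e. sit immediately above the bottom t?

a, g, i, j, p, y

The atoms are exactly the elements that cover t: a, g, i, j, p, y.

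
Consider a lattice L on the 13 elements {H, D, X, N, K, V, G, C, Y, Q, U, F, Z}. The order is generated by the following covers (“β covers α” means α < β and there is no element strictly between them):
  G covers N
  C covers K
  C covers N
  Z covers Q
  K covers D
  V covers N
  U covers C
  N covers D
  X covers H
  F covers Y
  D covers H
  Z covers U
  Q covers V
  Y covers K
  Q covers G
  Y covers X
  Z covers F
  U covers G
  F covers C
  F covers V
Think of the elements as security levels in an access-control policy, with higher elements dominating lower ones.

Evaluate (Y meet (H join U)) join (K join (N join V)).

H ∨ U = U
Y ∧ U = K
N ∨ V = V
K ∨ V = F
K ∨ F = F

F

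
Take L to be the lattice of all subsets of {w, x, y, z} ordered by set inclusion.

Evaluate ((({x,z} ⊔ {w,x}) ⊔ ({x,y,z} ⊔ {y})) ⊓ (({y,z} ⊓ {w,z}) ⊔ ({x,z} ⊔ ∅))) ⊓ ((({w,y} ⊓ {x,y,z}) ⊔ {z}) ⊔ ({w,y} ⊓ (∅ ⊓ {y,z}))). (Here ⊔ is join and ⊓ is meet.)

{x,z} ∨ {w,x} = {w,x,z}
{x,y,z} ∨ {y} = {x,y,z}
{w,x,z} ∨ {x,y,z} = {w,x,y,z}
{y,z} ∧ {w,z} = {z}
{x,z} ∨ ∅ = {x,z}
{z} ∨ {x,z} = {x,z}
{w,x,y,z} ∧ {x,z} = {x,z}
{w,y} ∧ {x,y,z} = {y}
{y} ∨ {z} = {y,z}
∅ ∧ {y,z} = ∅
{w,y} ∧ ∅ = ∅
{y,z} ∨ ∅ = {y,z}
{x,z} ∧ {y,z} = {z}

{z}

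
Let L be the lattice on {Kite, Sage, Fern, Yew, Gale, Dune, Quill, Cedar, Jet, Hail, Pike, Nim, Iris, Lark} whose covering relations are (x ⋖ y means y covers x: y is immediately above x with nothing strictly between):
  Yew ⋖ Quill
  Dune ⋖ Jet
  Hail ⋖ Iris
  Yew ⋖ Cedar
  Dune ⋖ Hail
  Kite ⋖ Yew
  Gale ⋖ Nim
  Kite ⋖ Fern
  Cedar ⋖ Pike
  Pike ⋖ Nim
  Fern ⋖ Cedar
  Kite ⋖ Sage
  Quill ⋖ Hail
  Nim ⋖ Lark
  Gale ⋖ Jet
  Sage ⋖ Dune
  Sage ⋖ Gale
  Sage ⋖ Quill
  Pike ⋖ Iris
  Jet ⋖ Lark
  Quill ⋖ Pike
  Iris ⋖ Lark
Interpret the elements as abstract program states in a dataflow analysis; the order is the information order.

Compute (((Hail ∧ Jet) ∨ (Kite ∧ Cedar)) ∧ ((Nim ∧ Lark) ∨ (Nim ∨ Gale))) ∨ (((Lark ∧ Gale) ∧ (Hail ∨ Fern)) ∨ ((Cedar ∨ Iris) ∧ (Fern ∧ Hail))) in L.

Sage

Hail ∧ Jet = Dune
Kite ∧ Cedar = Kite
Dune ∨ Kite = Dune
Nim ∧ Lark = Nim
Nim ∨ Gale = Nim
Nim ∨ Nim = Nim
Dune ∧ Nim = Sage
Lark ∧ Gale = Gale
Hail ∨ Fern = Iris
Gale ∧ Iris = Sage
Cedar ∨ Iris = Iris
Fern ∧ Hail = Kite
Iris ∧ Kite = Kite
Sage ∨ Kite = Sage
Sage ∨ Sage = Sage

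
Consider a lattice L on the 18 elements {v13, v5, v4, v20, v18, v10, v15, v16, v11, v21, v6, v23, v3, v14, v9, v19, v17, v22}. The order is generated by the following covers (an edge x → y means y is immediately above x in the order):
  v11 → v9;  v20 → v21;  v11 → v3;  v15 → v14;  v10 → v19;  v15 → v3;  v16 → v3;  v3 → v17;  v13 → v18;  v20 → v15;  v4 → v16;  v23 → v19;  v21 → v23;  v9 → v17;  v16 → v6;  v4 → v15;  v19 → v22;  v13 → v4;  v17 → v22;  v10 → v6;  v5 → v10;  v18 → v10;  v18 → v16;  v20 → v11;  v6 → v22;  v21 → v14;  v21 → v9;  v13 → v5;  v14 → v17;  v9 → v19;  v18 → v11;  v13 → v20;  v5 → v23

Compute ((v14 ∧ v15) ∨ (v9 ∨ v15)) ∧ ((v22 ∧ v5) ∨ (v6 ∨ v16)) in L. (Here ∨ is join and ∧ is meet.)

v14 ∧ v15 = v15
v9 ∨ v15 = v17
v15 ∨ v17 = v17
v22 ∧ v5 = v5
v6 ∨ v16 = v6
v5 ∨ v6 = v6
v17 ∧ v6 = v16

v16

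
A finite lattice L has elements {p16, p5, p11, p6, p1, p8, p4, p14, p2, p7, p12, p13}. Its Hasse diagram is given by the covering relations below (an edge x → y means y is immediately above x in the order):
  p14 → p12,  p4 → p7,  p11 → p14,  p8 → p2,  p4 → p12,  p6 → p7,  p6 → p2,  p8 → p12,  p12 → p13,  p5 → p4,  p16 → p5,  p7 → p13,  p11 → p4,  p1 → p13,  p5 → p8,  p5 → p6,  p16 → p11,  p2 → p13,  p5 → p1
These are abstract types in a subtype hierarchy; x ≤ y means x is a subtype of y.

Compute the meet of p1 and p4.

p5

Common lower bounds of {p1, p4}: p16, p5.
The greatest among these is p5.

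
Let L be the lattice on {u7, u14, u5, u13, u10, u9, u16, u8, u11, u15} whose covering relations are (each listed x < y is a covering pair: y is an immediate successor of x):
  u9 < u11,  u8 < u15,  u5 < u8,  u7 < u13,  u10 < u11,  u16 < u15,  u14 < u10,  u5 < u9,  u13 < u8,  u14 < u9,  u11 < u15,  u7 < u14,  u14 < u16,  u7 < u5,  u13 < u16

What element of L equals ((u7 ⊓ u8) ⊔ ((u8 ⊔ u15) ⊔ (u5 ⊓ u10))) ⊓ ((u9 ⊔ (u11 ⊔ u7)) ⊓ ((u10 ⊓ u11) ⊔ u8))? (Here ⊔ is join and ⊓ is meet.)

u11

u7 ∧ u8 = u7
u8 ∨ u15 = u15
u5 ∧ u10 = u7
u15 ∨ u7 = u15
u7 ∨ u15 = u15
u11 ∨ u7 = u11
u9 ∨ u11 = u11
u10 ∧ u11 = u10
u10 ∨ u8 = u15
u11 ∧ u15 = u11
u15 ∧ u11 = u11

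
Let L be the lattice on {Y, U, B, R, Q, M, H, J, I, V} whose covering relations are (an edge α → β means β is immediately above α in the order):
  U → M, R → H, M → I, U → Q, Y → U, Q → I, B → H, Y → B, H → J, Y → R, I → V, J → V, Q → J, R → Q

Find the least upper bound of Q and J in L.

Common upper bounds of {Q, J}: J, V.
The least among these is J.

J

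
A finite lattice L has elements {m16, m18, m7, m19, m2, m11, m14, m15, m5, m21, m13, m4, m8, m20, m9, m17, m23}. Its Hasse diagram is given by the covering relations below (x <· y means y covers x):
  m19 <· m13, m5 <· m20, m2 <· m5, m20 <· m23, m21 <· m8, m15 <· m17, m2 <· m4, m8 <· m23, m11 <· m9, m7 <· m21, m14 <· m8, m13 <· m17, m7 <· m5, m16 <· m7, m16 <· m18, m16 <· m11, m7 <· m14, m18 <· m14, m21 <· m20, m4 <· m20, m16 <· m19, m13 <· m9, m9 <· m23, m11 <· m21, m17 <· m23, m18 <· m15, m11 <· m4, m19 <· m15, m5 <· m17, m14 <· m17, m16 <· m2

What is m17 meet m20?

Common lower bounds of {m17, m20}: m16, m2, m5, m7.
The greatest among these is m5.

m5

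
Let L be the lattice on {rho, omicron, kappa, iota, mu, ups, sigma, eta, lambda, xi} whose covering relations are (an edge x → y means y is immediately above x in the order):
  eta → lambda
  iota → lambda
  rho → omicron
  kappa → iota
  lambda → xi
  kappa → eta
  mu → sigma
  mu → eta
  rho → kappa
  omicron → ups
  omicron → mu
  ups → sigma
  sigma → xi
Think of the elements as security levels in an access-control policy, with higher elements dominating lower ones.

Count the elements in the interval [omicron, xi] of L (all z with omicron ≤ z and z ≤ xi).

The interval [omicron, xi] = {eta, lambda, mu, omicron, sigma, ups, xi}, which has 7 elements.

7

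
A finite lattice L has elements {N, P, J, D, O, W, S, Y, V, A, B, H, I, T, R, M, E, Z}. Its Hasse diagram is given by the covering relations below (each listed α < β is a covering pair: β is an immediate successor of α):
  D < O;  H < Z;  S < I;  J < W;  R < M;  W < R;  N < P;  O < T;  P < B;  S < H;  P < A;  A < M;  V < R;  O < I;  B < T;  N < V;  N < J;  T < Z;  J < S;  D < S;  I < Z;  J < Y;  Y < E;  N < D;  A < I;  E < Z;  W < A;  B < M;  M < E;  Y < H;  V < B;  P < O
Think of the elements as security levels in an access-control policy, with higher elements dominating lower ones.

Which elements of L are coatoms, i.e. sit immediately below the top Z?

E, H, I, T

The coatoms are exactly the elements covered by Z: E, H, I, T.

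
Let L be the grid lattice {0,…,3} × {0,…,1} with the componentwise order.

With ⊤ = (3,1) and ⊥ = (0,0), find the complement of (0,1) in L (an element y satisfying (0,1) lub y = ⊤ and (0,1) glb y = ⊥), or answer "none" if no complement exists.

(3,0)

Need y with (0,1) ∨ y = (3,1) and (0,1) ∧ y = (0,0).
Checking each element gives: (3,0).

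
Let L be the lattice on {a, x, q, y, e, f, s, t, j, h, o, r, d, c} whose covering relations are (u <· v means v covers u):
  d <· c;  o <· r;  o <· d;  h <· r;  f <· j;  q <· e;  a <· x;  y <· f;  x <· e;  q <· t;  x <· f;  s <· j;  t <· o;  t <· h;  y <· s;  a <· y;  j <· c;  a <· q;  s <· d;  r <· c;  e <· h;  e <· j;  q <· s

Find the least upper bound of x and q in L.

e

Common upper bounds of {x, q}: c, e, h, j, r.
The least among these is e.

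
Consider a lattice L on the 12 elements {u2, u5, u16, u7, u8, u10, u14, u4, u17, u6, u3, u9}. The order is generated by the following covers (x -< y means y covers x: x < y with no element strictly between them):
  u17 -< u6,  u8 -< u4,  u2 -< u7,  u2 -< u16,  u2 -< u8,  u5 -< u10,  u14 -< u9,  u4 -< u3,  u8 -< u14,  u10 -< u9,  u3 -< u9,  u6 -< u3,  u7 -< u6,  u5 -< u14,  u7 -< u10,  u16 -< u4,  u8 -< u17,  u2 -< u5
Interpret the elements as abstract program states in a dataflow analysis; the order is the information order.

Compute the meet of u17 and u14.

u8

Common lower bounds of {u17, u14}: u2, u8.
The greatest among these is u8.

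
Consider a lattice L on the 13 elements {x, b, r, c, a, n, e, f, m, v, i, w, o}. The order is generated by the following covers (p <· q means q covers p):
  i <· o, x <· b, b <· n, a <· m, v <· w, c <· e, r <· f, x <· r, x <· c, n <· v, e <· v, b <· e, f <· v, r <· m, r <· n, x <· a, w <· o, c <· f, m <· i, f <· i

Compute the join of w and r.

w

Common upper bounds of {w, r}: o, w.
The least among these is w.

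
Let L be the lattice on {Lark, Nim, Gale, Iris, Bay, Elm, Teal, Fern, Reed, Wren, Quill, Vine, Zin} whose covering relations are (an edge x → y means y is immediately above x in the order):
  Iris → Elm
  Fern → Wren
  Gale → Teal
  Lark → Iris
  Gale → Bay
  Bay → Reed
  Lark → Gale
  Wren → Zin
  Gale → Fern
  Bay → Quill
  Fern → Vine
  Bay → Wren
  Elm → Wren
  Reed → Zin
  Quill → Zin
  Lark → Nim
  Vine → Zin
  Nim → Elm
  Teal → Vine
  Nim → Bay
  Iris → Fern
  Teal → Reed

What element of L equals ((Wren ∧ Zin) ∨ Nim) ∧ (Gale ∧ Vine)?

Wren ∧ Zin = Wren
Wren ∨ Nim = Wren
Gale ∧ Vine = Gale
Wren ∧ Gale = Gale

Gale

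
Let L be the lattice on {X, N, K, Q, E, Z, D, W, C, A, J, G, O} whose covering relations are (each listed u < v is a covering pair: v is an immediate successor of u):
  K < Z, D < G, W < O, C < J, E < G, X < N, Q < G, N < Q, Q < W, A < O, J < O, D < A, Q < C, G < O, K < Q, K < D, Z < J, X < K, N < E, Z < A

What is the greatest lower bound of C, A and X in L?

X

Common lower bounds of {C, A, X}: X.
The greatest among these is X.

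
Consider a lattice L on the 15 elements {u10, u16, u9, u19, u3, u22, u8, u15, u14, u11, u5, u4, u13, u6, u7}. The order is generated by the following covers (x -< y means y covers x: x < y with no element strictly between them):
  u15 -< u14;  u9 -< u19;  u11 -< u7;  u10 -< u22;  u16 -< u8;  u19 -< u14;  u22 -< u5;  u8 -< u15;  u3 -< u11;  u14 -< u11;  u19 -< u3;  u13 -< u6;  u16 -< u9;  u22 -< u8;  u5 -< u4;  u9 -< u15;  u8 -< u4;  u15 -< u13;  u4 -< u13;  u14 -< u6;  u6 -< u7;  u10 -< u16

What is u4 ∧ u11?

u8

Common lower bounds of {u4, u11}: u10, u16, u22, u8.
The greatest among these is u8.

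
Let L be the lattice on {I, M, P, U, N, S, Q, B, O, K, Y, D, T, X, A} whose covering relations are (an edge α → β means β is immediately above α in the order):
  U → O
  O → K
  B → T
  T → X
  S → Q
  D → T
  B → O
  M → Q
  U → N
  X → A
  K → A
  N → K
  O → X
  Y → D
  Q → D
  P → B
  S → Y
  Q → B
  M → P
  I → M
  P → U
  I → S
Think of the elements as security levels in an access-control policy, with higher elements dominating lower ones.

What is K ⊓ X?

Common lower bounds of {K, X}: B, I, M, O, P, Q, S, U.
The greatest among these is O.

O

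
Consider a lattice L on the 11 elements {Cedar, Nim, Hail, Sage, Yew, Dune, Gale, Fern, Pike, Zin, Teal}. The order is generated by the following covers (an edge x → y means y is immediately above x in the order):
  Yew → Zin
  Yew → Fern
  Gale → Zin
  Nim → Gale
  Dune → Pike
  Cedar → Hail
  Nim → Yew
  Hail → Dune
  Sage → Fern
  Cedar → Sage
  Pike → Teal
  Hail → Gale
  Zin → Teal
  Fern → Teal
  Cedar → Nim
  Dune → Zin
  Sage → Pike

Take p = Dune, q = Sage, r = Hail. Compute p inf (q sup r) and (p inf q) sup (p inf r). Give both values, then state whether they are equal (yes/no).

q sup r = Pike, so p inf (q sup r) = Dune inf Pike = Dune.
p inf q = Cedar and p inf r = Hail, so (p inf q) sup (p inf r) = Cedar sup Hail = Hail.
Equal: no.

Dune; Hail; no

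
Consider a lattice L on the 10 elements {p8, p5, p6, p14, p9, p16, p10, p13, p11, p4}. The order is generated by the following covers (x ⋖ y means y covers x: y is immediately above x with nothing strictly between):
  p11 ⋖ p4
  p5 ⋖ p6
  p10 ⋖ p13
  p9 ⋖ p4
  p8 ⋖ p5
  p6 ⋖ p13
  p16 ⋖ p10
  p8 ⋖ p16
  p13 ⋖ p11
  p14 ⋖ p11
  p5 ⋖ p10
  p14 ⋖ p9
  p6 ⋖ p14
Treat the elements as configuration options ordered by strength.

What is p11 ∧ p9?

Common lower bounds of {p11, p9}: p14, p5, p6, p8.
The greatest among these is p14.

p14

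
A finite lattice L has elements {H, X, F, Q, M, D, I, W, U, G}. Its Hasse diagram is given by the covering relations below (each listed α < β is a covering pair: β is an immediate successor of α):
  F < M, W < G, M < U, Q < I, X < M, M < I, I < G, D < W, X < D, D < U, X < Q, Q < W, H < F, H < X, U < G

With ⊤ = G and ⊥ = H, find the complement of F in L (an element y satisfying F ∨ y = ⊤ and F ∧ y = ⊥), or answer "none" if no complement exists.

W

Need y with F ∨ y = G and F ∧ y = H.
Checking each element gives: W.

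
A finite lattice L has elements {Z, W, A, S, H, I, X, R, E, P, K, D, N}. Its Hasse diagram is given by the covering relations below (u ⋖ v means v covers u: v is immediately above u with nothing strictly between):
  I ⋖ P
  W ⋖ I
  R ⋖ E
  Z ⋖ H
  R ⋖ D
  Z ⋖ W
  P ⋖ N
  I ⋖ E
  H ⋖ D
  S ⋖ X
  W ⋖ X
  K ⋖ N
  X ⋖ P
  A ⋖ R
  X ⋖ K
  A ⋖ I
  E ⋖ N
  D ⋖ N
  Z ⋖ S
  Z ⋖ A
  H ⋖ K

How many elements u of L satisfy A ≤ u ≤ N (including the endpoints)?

The interval [A, N] = {A, D, E, I, N, P, R}, which has 7 elements.

7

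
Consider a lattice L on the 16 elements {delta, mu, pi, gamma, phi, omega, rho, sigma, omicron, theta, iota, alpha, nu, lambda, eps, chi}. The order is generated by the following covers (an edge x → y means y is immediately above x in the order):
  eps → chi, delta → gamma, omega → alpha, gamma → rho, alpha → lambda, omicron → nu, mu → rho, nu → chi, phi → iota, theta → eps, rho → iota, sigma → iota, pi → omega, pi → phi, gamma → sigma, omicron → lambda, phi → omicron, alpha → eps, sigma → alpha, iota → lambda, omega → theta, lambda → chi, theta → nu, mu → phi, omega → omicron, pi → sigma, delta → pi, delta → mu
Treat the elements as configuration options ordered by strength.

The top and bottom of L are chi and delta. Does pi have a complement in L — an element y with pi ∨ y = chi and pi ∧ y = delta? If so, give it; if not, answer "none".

For every candidate y, either pi ∨ y ≠ chi or pi ∧ y ≠ delta; no complement exists.

none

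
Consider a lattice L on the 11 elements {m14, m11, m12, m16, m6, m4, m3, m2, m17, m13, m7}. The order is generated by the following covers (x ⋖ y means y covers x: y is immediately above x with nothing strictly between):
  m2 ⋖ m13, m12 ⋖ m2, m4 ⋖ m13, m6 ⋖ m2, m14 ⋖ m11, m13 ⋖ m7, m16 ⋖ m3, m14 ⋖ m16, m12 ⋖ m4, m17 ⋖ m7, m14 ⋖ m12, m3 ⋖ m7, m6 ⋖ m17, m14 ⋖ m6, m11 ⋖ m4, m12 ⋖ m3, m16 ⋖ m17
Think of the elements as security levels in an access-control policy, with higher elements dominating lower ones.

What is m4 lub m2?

Common upper bounds of {m4, m2}: m13, m7.
The least among these is m13.

m13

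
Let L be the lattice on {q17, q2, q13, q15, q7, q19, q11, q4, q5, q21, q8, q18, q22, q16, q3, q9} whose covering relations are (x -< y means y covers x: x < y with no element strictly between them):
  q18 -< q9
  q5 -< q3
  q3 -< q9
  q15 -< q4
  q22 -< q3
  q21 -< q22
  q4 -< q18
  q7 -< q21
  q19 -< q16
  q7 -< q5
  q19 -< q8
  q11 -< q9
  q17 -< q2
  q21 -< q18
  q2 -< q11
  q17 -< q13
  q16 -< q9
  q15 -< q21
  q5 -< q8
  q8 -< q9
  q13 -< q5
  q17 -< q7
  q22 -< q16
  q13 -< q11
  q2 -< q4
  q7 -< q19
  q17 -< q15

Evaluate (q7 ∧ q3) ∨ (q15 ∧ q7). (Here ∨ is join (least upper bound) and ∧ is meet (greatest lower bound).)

q7

q7 ∧ q3 = q7
q15 ∧ q7 = q17
q7 ∨ q17 = q7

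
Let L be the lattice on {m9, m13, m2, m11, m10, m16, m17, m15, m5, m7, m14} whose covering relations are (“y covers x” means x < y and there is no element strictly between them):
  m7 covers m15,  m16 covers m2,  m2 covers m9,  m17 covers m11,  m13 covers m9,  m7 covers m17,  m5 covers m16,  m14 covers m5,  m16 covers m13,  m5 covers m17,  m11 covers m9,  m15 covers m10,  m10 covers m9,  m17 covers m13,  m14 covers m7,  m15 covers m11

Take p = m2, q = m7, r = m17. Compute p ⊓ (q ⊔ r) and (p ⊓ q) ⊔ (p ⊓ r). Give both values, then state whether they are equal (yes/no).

m9; m9; yes

q ⊔ r = m7, so p ⊓ (q ⊔ r) = m2 ⊓ m7 = m9.
p ⊓ q = m9 and p ⊓ r = m9, so (p ⊓ q) ⊔ (p ⊓ r) = m9 ⊔ m9 = m9.
Equal: yes.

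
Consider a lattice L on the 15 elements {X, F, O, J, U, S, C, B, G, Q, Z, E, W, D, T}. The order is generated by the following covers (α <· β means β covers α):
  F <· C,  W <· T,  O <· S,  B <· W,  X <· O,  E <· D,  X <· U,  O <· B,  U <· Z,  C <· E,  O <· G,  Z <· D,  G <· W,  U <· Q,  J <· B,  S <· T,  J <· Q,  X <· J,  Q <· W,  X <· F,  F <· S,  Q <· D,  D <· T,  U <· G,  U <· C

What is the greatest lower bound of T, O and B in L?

O

Common lower bounds of {T, O, B}: O, X.
The greatest among these is O.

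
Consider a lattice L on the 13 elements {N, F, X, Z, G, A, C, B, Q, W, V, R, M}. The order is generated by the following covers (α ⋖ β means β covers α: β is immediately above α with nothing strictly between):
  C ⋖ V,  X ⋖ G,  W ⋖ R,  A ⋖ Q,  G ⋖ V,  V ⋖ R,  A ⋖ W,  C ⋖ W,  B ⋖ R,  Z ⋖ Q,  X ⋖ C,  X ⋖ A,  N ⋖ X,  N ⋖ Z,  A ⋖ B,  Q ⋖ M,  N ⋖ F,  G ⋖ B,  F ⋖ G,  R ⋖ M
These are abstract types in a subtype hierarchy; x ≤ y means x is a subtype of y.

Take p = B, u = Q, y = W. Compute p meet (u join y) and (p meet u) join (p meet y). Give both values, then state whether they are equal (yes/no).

B; A; no

u join y = M, so p meet (u join y) = B meet M = B.
p meet u = A and p meet y = A, so (p meet u) join (p meet y) = A join A = A.
Equal: no.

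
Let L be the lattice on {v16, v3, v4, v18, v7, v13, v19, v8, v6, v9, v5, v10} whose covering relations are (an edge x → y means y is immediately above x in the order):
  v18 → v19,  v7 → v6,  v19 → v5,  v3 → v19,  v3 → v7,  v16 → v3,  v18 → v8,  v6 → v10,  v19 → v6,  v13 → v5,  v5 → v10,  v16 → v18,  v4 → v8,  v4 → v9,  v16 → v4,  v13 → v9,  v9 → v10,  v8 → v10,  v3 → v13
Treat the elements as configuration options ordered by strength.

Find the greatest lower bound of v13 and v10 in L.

v13

Common lower bounds of {v13, v10}: v13, v16, v3.
The greatest among these is v13.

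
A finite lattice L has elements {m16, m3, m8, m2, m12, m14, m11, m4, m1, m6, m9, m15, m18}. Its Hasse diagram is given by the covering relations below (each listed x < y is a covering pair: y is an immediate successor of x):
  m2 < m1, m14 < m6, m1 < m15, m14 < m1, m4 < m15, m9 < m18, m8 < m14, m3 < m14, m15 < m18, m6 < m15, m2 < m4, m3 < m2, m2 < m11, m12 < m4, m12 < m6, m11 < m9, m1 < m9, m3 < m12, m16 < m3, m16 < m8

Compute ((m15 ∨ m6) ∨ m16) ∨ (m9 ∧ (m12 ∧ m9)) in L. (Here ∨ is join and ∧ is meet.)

m15

m15 ∨ m6 = m15
m15 ∨ m16 = m15
m12 ∧ m9 = m3
m9 ∧ m3 = m3
m15 ∨ m3 = m15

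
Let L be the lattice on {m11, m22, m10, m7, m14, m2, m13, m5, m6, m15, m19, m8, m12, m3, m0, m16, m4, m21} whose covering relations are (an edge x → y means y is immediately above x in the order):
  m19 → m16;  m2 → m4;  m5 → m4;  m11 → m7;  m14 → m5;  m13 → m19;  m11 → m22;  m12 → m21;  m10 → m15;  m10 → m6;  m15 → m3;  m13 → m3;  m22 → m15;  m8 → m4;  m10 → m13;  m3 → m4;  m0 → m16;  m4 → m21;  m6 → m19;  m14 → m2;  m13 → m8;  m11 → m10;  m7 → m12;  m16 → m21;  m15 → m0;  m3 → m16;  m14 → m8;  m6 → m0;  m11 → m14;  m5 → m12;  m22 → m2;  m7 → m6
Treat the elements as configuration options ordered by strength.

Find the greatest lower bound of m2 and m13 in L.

m11

Common lower bounds of {m2, m13}: m11.
The greatest among these is m11.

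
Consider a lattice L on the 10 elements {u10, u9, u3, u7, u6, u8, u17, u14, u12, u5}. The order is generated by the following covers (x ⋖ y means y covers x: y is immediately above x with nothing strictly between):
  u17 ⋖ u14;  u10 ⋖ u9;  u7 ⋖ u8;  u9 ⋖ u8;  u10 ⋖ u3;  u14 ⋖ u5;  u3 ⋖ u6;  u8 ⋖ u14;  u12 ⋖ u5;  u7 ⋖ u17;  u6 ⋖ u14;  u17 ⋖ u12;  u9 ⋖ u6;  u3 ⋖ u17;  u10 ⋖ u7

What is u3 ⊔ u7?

u17

Common upper bounds of {u3, u7}: u12, u14, u17, u5.
The least among these is u17.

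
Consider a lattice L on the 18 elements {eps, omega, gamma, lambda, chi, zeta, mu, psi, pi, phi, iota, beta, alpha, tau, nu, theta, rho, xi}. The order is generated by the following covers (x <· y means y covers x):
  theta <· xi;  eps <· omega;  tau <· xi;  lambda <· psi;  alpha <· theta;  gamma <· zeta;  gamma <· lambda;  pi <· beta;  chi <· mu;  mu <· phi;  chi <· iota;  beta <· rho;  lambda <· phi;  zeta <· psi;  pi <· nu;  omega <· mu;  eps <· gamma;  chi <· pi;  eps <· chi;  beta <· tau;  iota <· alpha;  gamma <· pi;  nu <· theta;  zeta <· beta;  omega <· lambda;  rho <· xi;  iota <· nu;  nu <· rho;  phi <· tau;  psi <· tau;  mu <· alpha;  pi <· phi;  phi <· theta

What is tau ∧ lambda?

lambda

Common lower bounds of {tau, lambda}: eps, gamma, lambda, omega.
The greatest among these is lambda.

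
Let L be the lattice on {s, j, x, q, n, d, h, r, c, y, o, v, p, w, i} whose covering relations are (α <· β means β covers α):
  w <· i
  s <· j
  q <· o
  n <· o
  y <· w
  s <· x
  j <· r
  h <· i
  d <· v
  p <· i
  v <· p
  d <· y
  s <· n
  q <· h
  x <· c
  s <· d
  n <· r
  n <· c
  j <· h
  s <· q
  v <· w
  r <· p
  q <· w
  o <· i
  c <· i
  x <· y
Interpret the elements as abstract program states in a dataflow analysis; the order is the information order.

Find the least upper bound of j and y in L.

Common upper bounds of {j, y}: i.
The least among these is i.

i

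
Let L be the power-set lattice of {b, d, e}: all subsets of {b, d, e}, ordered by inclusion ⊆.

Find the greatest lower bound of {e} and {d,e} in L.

{e}

Under ⊆, meet is intersection: {e} ∩ {d,e} = {e}.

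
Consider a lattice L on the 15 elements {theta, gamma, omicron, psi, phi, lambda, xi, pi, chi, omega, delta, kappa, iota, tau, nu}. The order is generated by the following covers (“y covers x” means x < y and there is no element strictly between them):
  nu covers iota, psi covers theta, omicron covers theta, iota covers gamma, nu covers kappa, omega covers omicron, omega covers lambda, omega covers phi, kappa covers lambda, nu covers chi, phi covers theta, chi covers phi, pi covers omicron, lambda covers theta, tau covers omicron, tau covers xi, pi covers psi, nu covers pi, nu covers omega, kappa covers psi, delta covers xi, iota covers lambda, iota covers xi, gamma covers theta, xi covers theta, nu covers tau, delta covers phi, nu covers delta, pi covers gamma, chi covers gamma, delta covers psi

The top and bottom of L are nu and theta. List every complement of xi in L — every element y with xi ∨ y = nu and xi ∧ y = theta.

chi, kappa, omega, pi

Need y with xi ∨ y = nu and xi ∧ y = theta.
Checking each element gives: chi, kappa, omega, pi.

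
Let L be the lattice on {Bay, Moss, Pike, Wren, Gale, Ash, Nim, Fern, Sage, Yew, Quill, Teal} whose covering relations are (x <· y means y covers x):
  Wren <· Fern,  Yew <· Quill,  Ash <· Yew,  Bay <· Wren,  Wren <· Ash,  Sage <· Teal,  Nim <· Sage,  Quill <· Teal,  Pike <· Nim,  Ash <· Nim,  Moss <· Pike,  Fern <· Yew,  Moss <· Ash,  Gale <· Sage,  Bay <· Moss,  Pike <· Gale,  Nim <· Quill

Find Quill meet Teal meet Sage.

Common lower bounds of {Quill, Teal, Sage}: Ash, Bay, Moss, Nim, Pike, Wren.
The greatest among these is Nim.

Nim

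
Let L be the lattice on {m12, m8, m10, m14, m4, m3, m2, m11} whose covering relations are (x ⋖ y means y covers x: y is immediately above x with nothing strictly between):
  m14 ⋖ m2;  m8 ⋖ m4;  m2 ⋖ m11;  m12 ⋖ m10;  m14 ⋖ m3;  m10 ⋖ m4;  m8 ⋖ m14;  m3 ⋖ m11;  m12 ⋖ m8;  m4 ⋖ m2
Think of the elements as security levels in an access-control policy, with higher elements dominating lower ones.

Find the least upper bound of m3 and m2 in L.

m11

Common upper bounds of {m3, m2}: m11.
The least among these is m11.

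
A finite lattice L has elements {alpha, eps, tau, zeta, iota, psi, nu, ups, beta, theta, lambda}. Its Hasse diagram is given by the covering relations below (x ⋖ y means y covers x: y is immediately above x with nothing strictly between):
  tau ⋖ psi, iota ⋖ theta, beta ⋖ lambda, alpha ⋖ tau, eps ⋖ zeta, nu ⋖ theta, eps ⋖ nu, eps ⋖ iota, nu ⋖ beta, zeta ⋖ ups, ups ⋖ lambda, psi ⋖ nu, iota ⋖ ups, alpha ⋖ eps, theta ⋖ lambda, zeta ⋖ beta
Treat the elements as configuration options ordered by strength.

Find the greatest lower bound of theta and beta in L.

Common lower bounds of {theta, beta}: alpha, eps, nu, psi, tau.
The greatest among these is nu.

nu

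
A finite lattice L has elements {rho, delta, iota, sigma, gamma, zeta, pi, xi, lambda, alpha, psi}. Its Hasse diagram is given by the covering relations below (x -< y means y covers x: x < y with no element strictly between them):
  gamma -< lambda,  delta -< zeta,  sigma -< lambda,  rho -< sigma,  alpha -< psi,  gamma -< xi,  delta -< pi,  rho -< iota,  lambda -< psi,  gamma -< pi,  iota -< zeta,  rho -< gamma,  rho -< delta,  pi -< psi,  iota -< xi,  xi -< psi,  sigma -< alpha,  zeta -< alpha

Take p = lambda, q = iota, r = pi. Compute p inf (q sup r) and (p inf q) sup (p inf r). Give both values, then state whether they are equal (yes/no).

q sup r = psi, so p inf (q sup r) = lambda inf psi = lambda.
p inf q = rho and p inf r = gamma, so (p inf q) sup (p inf r) = rho sup gamma = gamma.
Equal: no.

lambda; gamma; no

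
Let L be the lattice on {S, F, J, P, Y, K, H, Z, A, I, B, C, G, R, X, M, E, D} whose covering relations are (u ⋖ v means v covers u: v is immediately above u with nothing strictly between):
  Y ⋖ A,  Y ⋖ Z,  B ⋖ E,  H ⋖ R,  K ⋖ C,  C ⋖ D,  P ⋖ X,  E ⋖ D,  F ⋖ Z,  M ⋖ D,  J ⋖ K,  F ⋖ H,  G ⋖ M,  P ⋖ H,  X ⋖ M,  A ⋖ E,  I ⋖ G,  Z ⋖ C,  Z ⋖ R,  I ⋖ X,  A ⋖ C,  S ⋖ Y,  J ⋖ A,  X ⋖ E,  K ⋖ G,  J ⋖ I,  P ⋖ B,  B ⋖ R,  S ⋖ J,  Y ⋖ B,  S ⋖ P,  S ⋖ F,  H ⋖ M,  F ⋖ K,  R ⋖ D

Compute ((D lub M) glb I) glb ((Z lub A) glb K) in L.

J

D ∨ M = D
D ∧ I = I
Z ∨ A = C
C ∧ K = K
I ∧ K = J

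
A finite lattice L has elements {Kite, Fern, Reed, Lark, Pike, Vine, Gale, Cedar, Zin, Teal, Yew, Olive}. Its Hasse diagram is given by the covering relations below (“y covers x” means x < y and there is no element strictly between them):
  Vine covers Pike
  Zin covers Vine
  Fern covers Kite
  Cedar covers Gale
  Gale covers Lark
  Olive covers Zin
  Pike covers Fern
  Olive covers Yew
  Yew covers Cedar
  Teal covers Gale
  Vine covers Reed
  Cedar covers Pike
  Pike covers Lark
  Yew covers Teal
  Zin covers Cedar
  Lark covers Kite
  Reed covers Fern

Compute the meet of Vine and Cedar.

Common lower bounds of {Vine, Cedar}: Fern, Kite, Lark, Pike.
The greatest among these is Pike.

Pike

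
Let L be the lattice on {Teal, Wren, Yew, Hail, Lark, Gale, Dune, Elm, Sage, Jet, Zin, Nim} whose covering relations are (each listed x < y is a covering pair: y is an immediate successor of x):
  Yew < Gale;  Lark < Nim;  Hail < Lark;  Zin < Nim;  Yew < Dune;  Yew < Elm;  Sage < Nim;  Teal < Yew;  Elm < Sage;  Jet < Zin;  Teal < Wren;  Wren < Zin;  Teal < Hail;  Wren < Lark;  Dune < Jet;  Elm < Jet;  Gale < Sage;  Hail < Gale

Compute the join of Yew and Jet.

Common upper bounds of {Yew, Jet}: Jet, Nim, Zin.
The least among these is Jet.

Jet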